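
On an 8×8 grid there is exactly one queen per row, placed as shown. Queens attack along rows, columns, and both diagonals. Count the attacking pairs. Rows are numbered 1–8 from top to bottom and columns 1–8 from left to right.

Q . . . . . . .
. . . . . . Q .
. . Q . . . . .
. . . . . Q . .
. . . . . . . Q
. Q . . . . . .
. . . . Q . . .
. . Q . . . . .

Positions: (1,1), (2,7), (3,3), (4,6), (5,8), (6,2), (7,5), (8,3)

2

Same column: (3,3)–(8,3) (column 3).
Same diagonal: (1,1)–(3,3) (|1−3| = |1−3| = 2).
Total attacking pairs: 2.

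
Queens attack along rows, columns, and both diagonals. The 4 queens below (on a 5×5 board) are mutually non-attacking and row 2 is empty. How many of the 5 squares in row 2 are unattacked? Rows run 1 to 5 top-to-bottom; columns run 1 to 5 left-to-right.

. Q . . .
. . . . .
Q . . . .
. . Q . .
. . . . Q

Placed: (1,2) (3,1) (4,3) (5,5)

1

(1,2) attacks row 2 at column 2 and diagonals 1, 3.
(3,1) attacks row 2 at column 1 and diagonals 2.
(4,3) attacks row 2 at column 3 and diagonals 1, 5.
(5,5) attacks row 2 at column 5 and diagonals 2.
Attacked columns: {1, 2, 3, 5}. Safe: {4}.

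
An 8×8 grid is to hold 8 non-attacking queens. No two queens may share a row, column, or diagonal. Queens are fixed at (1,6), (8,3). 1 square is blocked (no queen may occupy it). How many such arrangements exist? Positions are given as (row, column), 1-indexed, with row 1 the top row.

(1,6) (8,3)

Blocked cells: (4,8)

Branch on row 2: col 1 → 0; col 2 → 1; col 4 → 2; col 8 → 1.
Sum: 0 + 1 + 2 + 1 = 4.

4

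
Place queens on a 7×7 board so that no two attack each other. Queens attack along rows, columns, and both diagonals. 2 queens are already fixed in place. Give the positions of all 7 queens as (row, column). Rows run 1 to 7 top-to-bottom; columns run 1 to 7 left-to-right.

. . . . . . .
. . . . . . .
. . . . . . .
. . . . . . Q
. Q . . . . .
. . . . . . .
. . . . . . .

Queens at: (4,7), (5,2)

Row 1: attacked by (4,7)→{4,7}; (5,2)→{2,6}. Safe: 1, 3, 5. Place at column 1.
Row 2: attacked by (1,1)→{1,2}; (4,7)→{5,7}; (5,2)→{2,5}. Safe: 3, 4, 6. Place at column 3.
Row 3: attacked by (1,1)→{1,3}; (2,3)→{2,3,4}; (4,7)→{6,7}; (5,2)→{2,4}. Safe: 5. Place at column 5.
Row 6: attacked by (1,1)→{1,6}; (2,3)→{3,7}; (3,5)→{2,5}; (4,7)→{5,7}; (5,2)→{1,2,3}. Safe: 4. Place at column 4.
Row 7: attacked by (1,1)→{1,7}; (2,3)→{3}; (3,5)→{1,5}; (4,7)→{4,7}; (5,2)→{2,4}; (6,4)→{3,4,5}. Safe: 6. Place at column 6.
Columns [1, 3, 5, 7, 2, 4, 6], r−c [0, -1, -2, -3, 3, 2, 1], r+c [2, 5, 8, 11, 7, 10, 13] are all distinct, so no two queens attack.

(1,1) (2,3) (3,5) (4,7) (5,2) (6,4) (7,6)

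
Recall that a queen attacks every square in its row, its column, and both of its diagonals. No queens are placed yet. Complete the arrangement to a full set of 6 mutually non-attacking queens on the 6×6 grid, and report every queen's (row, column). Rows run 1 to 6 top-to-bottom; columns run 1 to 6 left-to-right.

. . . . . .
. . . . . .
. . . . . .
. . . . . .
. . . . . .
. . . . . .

Row 1: Safe: 1, 2, 3, 4, 5, 6. Place at column 3.
Row 2: attacked by (1,3)→{2,3,4}. Safe: 1, 5, 6. Place at column 6.
Row 3: attacked by (1,3)→{1,3,5}; (2,6)→{5,6}. Safe: 2, 4. Place at column 2.
Row 4: attacked by (1,3)→{3,6}; (2,6)→{4,6}; (3,2)→{1,2,3}. Safe: 5. Place at column 5.
Row 5: attacked by (1,3)→{3}; (2,6)→{3,6}; (3,2)→{2,4}; (4,5)→{4,5,6}. Safe: 1. Place at column 1.
Row 6: attacked by (1,3)→{3}; (2,6)→{2,6}; (3,2)→{2,5}; (4,5)→{3,5}; (5,1)→{1,2}. Safe: 4. Place at column 4.
Columns [3, 6, 2, 5, 1, 4], r−c [-2, -4, 1, -1, 4, 2], r+c [4, 8, 5, 9, 6, 10] are all distinct, so no two queens attack.

(1,3) (2,6) (3,2) (4,5) (5,1) (6,4)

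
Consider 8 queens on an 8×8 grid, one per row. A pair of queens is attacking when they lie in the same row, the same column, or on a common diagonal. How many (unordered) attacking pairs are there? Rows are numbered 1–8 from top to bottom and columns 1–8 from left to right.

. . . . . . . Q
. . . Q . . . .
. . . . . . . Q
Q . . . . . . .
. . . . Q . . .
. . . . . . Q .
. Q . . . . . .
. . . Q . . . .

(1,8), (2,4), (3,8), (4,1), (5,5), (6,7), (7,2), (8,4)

Same column: (1,8)–(3,8) (column 8); (2,4)–(8,4) (column 4).
Same diagonal: (1,8)–(7,2) (|1−7| = |8−2| = 6).
Total attacking pairs: 3.

3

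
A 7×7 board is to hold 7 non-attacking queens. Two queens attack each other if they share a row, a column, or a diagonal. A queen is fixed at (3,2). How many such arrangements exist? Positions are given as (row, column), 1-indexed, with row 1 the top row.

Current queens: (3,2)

6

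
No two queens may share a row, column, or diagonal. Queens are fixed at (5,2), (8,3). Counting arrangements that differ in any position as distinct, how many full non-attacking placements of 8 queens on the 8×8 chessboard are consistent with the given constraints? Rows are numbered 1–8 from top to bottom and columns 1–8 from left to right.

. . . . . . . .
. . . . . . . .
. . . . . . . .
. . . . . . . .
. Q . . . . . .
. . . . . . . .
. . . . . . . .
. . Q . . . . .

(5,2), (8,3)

Branch on row 1: col 1 → 1; col 4 → 0; col 5 → 1; col 7 → 0; col 8 → 0.
Sum: 1 + 0 + 1 + 0 + 0 = 2.

2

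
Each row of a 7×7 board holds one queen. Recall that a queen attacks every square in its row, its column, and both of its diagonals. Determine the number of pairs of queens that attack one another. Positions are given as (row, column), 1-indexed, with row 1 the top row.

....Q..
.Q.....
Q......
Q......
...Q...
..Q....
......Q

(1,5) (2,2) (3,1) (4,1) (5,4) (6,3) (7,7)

5

Same column: (3,1)–(4,1) (column 1).
Same diagonal: (2,2)–(3,1) (|2−3| = |2−1| = 1); (2,2)–(7,7) (|2−7| = |2−7| = 5); (4,1)–(6,3) (|4−6| = |1−3| = 2); (5,4)–(6,3) (|5−6| = |4−3| = 1).
Total attacking pairs: 5.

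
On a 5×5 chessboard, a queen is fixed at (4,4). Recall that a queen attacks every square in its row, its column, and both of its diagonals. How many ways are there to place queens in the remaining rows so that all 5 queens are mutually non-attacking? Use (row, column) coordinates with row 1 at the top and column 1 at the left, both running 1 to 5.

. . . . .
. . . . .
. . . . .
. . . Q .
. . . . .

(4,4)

2

Branch on row 1: col 2 → 0; col 3 → 1; col 5 → 1.
Sum: 0 + 1 + 1 = 2.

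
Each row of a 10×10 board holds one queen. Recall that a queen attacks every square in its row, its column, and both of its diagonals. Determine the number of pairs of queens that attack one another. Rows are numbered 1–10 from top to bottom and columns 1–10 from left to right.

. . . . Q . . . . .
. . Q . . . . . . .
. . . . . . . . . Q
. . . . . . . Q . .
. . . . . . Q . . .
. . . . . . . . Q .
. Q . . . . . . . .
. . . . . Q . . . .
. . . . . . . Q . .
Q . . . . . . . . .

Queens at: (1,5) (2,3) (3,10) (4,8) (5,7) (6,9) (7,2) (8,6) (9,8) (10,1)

Same column: (4,8)–(9,8) (column 8).
Same diagonal: (1,5)–(4,8) (|1−4| = |5−8| = 3); (4,8)–(5,7) (|4−5| = |8−7| = 1).
Total attacking pairs: 3.

3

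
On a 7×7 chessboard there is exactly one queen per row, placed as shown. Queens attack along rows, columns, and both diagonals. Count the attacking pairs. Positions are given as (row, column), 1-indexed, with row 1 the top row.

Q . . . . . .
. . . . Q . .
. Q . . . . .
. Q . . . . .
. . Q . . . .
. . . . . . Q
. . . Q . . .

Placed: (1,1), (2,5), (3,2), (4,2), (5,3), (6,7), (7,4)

Same column: (3,2)–(4,2) (column 2).
Same diagonal: (4,2)–(5,3) (|4−5| = |2−3| = 1).
Total attacking pairs: 2.

2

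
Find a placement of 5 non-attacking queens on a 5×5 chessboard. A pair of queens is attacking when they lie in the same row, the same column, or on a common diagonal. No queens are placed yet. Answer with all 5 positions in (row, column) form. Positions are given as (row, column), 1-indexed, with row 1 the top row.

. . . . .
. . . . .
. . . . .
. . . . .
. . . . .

(1,2) (2,4) (3,1) (4,3) (5,5)

Row 1: Safe: 1, 2, 3, 4, 5. Place at column 2.
Row 2: attacked by (1,2)→{1,2,3}. Safe: 4, 5. Place at column 4.
Row 3: attacked by (1,2)→{2,4}; (2,4)→{3,4,5}. Safe: 1. Place at column 1.
Row 4: attacked by (1,2)→{2,5}; (2,4)→{2,4}; (3,1)→{1,2}. Safe: 3. Place at column 3.
Row 5: attacked by (1,2)→{2}; (2,4)→{1,4}; (3,1)→{1,3}; (4,3)→{2,3,4}. Safe: 5. Place at column 5.
Columns [2, 4, 1, 3, 5], r−c [-1, -2, 2, 1, 0], r+c [3, 6, 4, 7, 10] are all distinct, so no two queens attack.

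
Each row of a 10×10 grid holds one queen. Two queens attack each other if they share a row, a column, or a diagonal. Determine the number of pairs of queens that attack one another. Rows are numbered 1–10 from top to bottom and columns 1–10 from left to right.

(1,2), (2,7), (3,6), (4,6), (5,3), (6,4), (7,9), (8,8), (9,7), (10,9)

12

Same column: (2,7)–(9,7) (column 7); (3,6)–(4,6) (column 6); (7,9)–(10,9) (column 9).
Same diagonal: (2,7)–(3,6) (|2−3| = |7−6| = 1); (4,6)–(6,4) (|4−6| = |6−4| = 2); (4,6)–(7,9) (|4−7| = |6−9| = 3); (5,3)–(6,4) (|5−6| = |3−4| = 1); (5,3)–(9,7) (|5−9| = |3−7| = 4); (6,4)–(9,7) (|6−9| = |4−7| = 3); (7,9)–(8,8) (|7−8| = |9−8| = 1); (7,9)–(9,7) (|7−9| = |9−7| = 2); (8,8)–(9,7) (|8−9| = |8−7| = 1).
Total attacking pairs: 12.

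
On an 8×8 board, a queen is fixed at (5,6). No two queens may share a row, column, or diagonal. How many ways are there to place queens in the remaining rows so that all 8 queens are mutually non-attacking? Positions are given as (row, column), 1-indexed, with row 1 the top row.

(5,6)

Branch on row 1: col 1 → 0; col 3 → 2; col 4 → 6; col 5 → 0; col 7 → 3; col 8 → 1.
Sum: 0 + 2 + 6 + 0 + 3 + 1 = 12.

12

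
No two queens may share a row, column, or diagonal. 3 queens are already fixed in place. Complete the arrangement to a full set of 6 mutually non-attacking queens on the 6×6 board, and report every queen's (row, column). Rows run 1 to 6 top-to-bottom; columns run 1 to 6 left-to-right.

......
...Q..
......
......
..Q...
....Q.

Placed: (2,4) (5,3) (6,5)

Row 1: attacked by (2,4)→{3,4,5}; (5,3)→{3}; (6,5)→{5}. Safe: 1, 2, 6. Place at column 2.
Row 3: attacked by (1,2)→{2,4}; (2,4)→{3,4,5}; (5,3)→{1,3,5}; (6,5)→{2,5}. Safe: 6. Place at column 6.
Row 4: attacked by (1,2)→{2,5}; (2,4)→{2,4,6}; (3,6)→{5,6}; (5,3)→{2,3,4}; (6,5)→{3,5}. Safe: 1. Place at column 1.
Columns [2, 4, 6, 1, 3, 5], r−c [-1, -2, -3, 3, 2, 1], r+c [3, 6, 9, 5, 8, 11] are all distinct, so no two queens attack.

(1,2) (2,4) (3,6) (4,1) (5,3) (6,5)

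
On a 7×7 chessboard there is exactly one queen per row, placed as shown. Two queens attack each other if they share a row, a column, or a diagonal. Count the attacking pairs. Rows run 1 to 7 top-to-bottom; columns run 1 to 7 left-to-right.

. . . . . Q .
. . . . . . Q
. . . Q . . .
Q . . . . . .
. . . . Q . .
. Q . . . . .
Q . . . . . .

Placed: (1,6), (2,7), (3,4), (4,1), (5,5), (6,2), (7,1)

4

Same column: (4,1)–(7,1) (column 1).
Same diagonal: (1,6)–(2,7) (|1−2| = |6−7| = 1); (1,6)–(3,4) (|1−3| = |6−4| = 2); (6,2)–(7,1) (|6−7| = |2−1| = 1).
Total attacking pairs: 4.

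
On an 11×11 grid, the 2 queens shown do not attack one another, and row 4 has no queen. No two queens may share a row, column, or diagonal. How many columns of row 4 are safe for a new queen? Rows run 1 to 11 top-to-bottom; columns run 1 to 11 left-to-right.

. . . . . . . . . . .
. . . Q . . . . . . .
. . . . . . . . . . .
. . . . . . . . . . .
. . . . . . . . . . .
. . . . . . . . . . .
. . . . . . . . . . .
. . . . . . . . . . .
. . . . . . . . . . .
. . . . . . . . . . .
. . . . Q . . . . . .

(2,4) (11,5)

7

(2,4) attacks row 4 at column 4 and diagonals 2, 6.
(11,5) attacks row 4 at column 5.
Attacked columns: {2, 4, 5, 6}. Safe: {1, 3, 7, 8, 9, 10, 11}.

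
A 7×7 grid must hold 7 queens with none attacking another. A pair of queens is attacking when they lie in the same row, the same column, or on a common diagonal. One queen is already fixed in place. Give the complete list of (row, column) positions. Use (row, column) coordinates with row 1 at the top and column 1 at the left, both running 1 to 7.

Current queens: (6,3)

Row 1: attacked by (6,3)→{3}. Safe: 1, 2, 4, 5, 6, 7. Place at column 4.
Row 2: attacked by (1,4)→{3,4,5}; (6,3)→{3,7}. Safe: 1, 2, 6. Place at column 1.
Row 3: attacked by (1,4)→{2,4,6}; (2,1)→{1,2}; (6,3)→{3,6}. Safe: 5, 7. Place at column 5.
Row 4: attacked by (1,4)→{1,4,7}; (2,1)→{1,3}; (3,5)→{4,5,6}; (6,3)→{1,3,5}. Safe: 2. Place at column 2.
Row 5: attacked by (1,4)→{4}; (2,1)→{1,4}; (3,5)→{3,5,7}; (4,2)→{1,2,3}; (6,3)→{2,3,4}. Safe: 6. Place at column 6.
Row 7: attacked by (1,4)→{4}; (2,1)→{1,6}; (3,5)→{1,5}; (4,2)→{2,5}; (5,6)→{4,6}; (6,3)→{2,3,4}. Safe: 7. Place at column 7.
Columns [4, 1, 5, 2, 6, 3, 7], r−c [-3, 1, -2, 2, -1, 3, 0], r+c [5, 3, 8, 6, 11, 9, 14] are all distinct, so no two queens attack.

(1,4) (2,1) (3,5) (4,2) (5,6) (6,3) (7,7)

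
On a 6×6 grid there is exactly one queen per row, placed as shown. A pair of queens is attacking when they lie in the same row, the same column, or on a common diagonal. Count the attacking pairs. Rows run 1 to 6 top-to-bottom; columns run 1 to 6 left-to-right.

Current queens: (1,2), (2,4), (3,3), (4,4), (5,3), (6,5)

5

Same column: (2,4)–(4,4) (column 4); (3,3)–(5,3) (column 3).
Same diagonal: (2,4)–(3,3) (|2−3| = |4−3| = 1); (3,3)–(4,4) (|3−4| = |3−4| = 1); (4,4)–(5,3) (|4−5| = |4−3| = 1).
Total attacking pairs: 5.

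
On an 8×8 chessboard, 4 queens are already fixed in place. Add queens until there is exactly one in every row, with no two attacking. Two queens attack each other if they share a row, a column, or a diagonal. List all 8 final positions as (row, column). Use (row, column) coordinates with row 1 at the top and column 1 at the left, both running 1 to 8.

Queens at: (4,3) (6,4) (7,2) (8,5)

(1,1) (2,6) (3,8) (4,3) (5,7) (6,4) (7,2) (8,5)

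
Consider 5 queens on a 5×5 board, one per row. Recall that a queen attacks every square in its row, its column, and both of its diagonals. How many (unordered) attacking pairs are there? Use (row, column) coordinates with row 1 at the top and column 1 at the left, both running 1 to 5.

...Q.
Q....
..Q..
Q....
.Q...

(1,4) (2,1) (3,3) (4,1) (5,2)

Same column: (2,1)–(4,1) (column 1).
Same diagonal: (1,4)–(4,1) (|1−4| = |4−1| = 3); (4,1)–(5,2) (|4−5| = |1−2| = 1).
Total attacking pairs: 3.

3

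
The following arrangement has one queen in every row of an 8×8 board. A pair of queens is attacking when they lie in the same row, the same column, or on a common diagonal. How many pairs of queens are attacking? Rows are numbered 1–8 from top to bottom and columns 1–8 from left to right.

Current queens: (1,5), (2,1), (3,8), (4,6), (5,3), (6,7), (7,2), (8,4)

All columns are distinct and no two queens satisfy |Δrow| = |Δcol|, so no pair attacks.

0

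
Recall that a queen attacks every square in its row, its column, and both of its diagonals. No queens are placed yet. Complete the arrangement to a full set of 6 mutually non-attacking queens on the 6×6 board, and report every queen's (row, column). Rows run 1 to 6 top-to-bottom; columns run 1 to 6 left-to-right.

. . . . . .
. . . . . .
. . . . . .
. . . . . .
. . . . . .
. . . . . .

(1,2) (2,4) (3,6) (4,1) (5,3) (6,5)

Row 1: Safe: 1, 2, 3, 4, 5, 6. Place at column 2.
Row 2: attacked by (1,2)→{1,2,3}. Safe: 4, 5, 6. Place at column 4.
Row 3: attacked by (1,2)→{2,4}; (2,4)→{3,4,5}. Safe: 1, 6. Place at column 6.
Row 4: attacked by (1,2)→{2,5}; (2,4)→{2,4,6}; (3,6)→{5,6}. Safe: 1, 3. Place at column 1.
Row 5: attacked by (1,2)→{2,6}; (2,4)→{1,4}; (3,6)→{4,6}; (4,1)→{1,2}. Safe: 3, 5. Place at column 3.
Row 6: attacked by (1,2)→{2}; (2,4)→{4}; (3,6)→{3,6}; (4,1)→{1,3}; (5,3)→{2,3,4}. Safe: 5. Place at column 5.
Columns [2, 4, 6, 1, 3, 5], r−c [-1, -2, -3, 3, 2, 1], r+c [3, 6, 9, 5, 8, 11] are all distinct, so no two queens attack.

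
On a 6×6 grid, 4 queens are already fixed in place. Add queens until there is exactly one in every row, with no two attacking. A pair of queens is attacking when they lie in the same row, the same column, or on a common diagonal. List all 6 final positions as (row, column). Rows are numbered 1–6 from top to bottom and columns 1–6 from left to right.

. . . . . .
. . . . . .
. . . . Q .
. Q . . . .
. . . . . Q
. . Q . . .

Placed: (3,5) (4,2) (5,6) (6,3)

(1,4) (2,1) (3,5) (4,2) (5,6) (6,3)

Row 1: attacked by (3,5)→{3,5}; (4,2)→{2,5}; (5,6)→{2,6}; (6,3)→{3}. Safe: 1, 4. Place at column 4.
Row 2: attacked by (1,4)→{3,4,5}; (3,5)→{4,5,6}; (4,2)→{2,4}; (5,6)→{3,6}; (6,3)→{3}. Safe: 1. Place at column 1.
Columns [4, 1, 5, 2, 6, 3], r−c [-3, 1, -2, 2, -1, 3], r+c [5, 3, 8, 6, 11, 9] are all distinct, so no two queens attack.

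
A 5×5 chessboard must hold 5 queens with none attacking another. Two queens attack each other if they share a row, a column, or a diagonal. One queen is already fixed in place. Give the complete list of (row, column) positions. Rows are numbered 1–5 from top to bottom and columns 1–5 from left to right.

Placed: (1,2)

(1,2) (2,5) (3,3) (4,1) (5,4)

Row 2: attacked by (1,2)→{1,2,3}. Safe: 4, 5. Place at column 5.
Row 3: attacked by (1,2)→{2,4}; (2,5)→{4,5}. Safe: 1, 3. Place at column 3.
Row 4: attacked by (1,2)→{2,5}; (2,5)→{3,5}; (3,3)→{2,3,4}. Safe: 1. Place at column 1.
Row 5: attacked by (1,2)→{2}; (2,5)→{2,5}; (3,3)→{1,3,5}; (4,1)→{1,2}. Safe: 4. Place at column 4.
Columns [2, 5, 3, 1, 4], r−c [-1, -3, 0, 3, 1], r+c [3, 7, 6, 5, 9] are all distinct, so no two queens attack.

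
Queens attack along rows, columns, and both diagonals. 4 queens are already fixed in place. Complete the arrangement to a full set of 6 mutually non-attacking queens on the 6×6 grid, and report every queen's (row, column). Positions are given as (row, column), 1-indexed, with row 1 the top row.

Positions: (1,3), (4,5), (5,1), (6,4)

(1,3) (2,6) (3,2) (4,5) (5,1) (6,4)

Row 2: attacked by (1,3)→{2,3,4}; (4,5)→{3,5}; (5,1)→{1,4}; (6,4)→{4}. Safe: 6. Place at column 6.
Row 3: attacked by (1,3)→{1,3,5}; (2,6)→{5,6}; (4,5)→{4,5,6}; (5,1)→{1,3}; (6,4)→{1,4}. Safe: 2. Place at column 2.
Columns [3, 6, 2, 5, 1, 4], r−c [-2, -4, 1, -1, 4, 2], r+c [4, 8, 5, 9, 6, 10] are all distinct, so no two queens attack.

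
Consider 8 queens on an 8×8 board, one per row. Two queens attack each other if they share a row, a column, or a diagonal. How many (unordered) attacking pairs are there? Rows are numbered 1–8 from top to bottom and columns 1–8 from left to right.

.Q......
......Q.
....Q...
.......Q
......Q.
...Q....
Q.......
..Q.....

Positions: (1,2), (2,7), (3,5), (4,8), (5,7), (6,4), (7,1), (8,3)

4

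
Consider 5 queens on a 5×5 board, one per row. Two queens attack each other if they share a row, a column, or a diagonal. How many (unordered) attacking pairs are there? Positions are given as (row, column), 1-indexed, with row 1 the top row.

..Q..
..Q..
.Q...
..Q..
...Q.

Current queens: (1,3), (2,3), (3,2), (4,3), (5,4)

7

Same column: (1,3)–(2,3) (column 3); (1,3)–(4,3) (column 3); (2,3)–(4,3) (column 3).
Same diagonal: (2,3)–(3,2) (|2−3| = |3−2| = 1); (3,2)–(4,3) (|3−4| = |2−3| = 1); (3,2)–(5,4) (|3−5| = |2−4| = 2); (4,3)–(5,4) (|4−5| = |3−4| = 1).
Total attacking pairs: 7.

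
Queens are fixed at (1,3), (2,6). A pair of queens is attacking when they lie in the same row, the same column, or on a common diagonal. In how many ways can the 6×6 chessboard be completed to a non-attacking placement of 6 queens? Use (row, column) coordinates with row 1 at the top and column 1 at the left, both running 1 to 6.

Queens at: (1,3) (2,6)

Branch on row 3: col 2 → 1; col 4 → 0.
Sum: 1 + 0 = 1.

1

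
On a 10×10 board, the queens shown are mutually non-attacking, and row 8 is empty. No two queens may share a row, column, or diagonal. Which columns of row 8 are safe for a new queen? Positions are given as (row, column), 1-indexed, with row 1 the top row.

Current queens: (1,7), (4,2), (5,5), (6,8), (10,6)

(1,7) attacks row 8 at column 7.
(4,2) attacks row 8 at column 2 and diagonals 6.
(5,5) attacks row 8 at column 5 and diagonals 2, 8.
(6,8) attacks row 8 at column 8 and diagonals 6, 10.
(10,6) attacks row 8 at column 6 and diagonals 4, 8.
Attacked columns: {2, 4, 5, 6, 7, 8, 10}. Safe: {1, 3, 9}.

columns 1, 3, 9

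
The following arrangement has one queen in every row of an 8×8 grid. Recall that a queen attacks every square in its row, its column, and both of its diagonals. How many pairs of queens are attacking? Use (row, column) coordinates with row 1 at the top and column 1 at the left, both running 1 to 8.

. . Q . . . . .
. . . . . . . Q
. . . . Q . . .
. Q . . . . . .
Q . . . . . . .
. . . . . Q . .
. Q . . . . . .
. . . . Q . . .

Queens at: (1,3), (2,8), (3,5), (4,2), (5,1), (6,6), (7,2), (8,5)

4

Same column: (3,5)–(8,5) (column 5); (4,2)–(7,2) (column 2).
Same diagonal: (1,3)–(3,5) (|1−3| = |3−5| = 2); (4,2)–(5,1) (|4−5| = |2−1| = 1).
Total attacking pairs: 4.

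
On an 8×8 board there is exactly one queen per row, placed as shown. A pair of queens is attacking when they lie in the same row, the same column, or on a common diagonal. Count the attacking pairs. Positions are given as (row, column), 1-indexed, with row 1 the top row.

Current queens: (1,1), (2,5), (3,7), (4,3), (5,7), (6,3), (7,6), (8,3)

Same column: (3,7)–(5,7) (column 7); (4,3)–(6,3) (column 3); (4,3)–(8,3) (column 3); (6,3)–(8,3) (column 3).
Same diagonal: (2,5)–(4,3) (|2−4| = |5−3| = 2); (4,3)–(7,6) (|4−7| = |3−6| = 3).
Total attacking pairs: 6.

6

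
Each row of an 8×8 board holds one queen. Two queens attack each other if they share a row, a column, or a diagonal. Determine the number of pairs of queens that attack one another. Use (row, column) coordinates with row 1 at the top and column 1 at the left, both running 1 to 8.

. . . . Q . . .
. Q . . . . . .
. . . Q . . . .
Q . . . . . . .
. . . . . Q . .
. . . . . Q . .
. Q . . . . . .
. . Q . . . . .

6

Same column: (2,2)–(7,2) (column 2); (5,6)–(6,6) (column 6).
Same diagonal: (2,2)–(6,6) (|2−6| = |2−6| = 4); (3,4)–(5,6) (|3−5| = |4−6| = 2); (5,6)–(8,3) (|5−8| = |6−3| = 3); (7,2)–(8,3) (|7−8| = |2−3| = 1).
Total attacking pairs: 6.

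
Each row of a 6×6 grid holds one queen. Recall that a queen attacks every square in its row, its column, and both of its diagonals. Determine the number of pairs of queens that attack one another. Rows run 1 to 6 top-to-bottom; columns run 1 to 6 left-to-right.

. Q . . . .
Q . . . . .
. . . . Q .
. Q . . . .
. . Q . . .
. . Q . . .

5

Same column: (1,2)–(4,2) (column 2); (5,3)–(6,3) (column 3).
Same diagonal: (1,2)–(2,1) (|1−2| = |2−1| = 1); (3,5)–(5,3) (|3−5| = |5−3| = 2); (4,2)–(5,3) (|4−5| = |2−3| = 1).
Total attacking pairs: 5.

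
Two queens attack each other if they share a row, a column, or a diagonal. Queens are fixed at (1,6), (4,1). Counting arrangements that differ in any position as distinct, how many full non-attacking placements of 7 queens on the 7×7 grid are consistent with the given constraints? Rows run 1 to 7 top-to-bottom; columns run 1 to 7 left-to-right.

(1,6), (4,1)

2

Branch on row 2: col 2 → 1; col 4 → 1.
Sum: 1 + 1 = 2.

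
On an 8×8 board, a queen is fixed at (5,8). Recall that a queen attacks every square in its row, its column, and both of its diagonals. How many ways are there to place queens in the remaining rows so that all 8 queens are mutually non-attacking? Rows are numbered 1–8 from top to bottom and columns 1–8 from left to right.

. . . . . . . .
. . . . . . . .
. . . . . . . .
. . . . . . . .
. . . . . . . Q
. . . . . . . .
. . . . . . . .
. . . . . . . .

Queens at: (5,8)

18

Branch on row 1: col 1 → 1; col 2 → 1; col 3 → 4; col 5 → 5; col 6 → 4; col 7 → 3.
Sum: 1 + 1 + 4 + 5 + 4 + 3 = 18.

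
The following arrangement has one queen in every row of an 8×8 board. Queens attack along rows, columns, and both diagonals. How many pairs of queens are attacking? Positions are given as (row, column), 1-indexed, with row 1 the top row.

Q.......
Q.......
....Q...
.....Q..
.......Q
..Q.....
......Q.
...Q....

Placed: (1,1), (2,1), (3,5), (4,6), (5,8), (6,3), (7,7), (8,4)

3

Same column: (1,1)–(2,1) (column 1).
Same diagonal: (1,1)–(7,7) (|1−7| = |1−7| = 6); (3,5)–(4,6) (|3−4| = |5−6| = 1).
Total attacking pairs: 3.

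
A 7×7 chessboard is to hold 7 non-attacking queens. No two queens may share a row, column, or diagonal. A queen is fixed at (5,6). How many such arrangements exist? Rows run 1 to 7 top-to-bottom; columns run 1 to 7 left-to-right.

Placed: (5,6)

6

Branch on row 1: col 1 → 1; col 3 → 1; col 4 → 2; col 5 → 1; col 7 → 1.
Sum: 1 + 1 + 2 + 1 + 1 = 6.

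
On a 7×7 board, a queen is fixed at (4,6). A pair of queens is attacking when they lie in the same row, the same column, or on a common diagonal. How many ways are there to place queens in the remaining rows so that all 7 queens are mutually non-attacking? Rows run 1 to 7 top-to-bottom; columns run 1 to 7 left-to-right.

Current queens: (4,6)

6

Branch on row 1: col 1 → 1; col 2 → 0; col 4 → 2; col 5 → 2; col 7 → 1.
Sum: 1 + 0 + 2 + 2 + 1 = 6.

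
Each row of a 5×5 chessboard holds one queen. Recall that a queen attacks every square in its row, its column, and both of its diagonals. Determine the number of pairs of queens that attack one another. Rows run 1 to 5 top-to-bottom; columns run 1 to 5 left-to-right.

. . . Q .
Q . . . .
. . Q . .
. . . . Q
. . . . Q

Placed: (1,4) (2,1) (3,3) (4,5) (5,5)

2

Same column: (4,5)–(5,5) (column 5).
Same diagonal: (3,3)–(5,5) (|3−5| = |3−5| = 2).
Total attacking pairs: 2.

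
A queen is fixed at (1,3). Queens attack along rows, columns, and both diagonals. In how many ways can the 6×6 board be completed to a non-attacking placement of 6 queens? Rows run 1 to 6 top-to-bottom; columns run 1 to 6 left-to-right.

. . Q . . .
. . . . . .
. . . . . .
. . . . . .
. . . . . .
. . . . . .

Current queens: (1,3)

Branch on row 2: col 1 → 0; col 5 → 0; col 6 → 1.
Sum: 0 + 0 + 1 = 1.

1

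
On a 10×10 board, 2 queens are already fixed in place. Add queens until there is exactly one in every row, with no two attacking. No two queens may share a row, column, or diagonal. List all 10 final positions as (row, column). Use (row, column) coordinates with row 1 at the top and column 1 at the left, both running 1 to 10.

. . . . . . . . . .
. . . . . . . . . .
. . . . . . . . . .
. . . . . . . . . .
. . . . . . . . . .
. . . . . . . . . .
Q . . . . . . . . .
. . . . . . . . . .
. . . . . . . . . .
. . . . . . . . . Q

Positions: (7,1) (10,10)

(1,5) (2,9) (3,2) (4,6) (5,8) (6,3) (7,1) (8,4) (9,7) (10,10)

Row 1: attacked by (7,1)→{1,7}; (10,10)→{1,10}. Safe: 2, 3, 4, 5, 6, 8, 9. Place at column 5.
Row 2: attacked by (1,5)→{4,5,6}; (7,1)→{1,6}; (10,10)→{2,10}. Safe: 3, 7, 8, 9. Place at column 9.
Row 3: attacked by (1,5)→{3,5,7}; (2,9)→{8,9,10}; (7,1)→{1,5}; (10,10)→{3,10}. Safe: 2, 4, 6. Place at column 2.
Row 4: attacked by (1,5)→{2,5,8}; (2,9)→{7,9}; (3,2)→{1,2,3}; (7,1)→{1,4}; (10,10)→{4,10}. Safe: 6. Place at column 6.
Row 5: attacked by (1,5)→{1,5,9}; (2,9)→{6,9}; (3,2)→{2,4}; (4,6)→{5,6,7}; (7,1)→{1,3}; (10,10)→{5,10}. Safe: 8. Place at column 8.
Row 6: attacked by (1,5)→{5,10}; (2,9)→{5,9}; (3,2)→{2,5}; (4,6)→{4,6,8}; (5,8)→{7,8,9}; (7,1)→{1,2}; (10,10)→{6,10}. Safe: 3. Place at column 3.
Row 8: attacked by (1,5)→{5}; (2,9)→{3,9}; (3,2)→{2,7}; (4,6)→{2,6,10}; (5,8)→{5,8}; (6,3)→{1,3,5}; (7,1)→{1,2}; (10,10)→{8,10}. Safe: 4. Place at column 4.
Row 9: attacked by (1,5)→{5}; (2,9)→{2,9}; (3,2)→{2,8}; (4,6)→{1,6}; (5,8)→{4,8}; (6,3)→{3,6}; (7,1)→{1,3}; (8,4)→{3,4,5}; (10,10)→{9,10}. Safe: 7. Place at column 7.
Columns [5, 9, 2, 6, 8, 3, 1, 4, 7, 10], r−c [-4, -7, 1, -2, -3, 3, 6, 4, 2, 0], r+c [6, 11, 5, 10, 13, 9, 8, 12, 16, 20] are all distinct, so no two queens attack.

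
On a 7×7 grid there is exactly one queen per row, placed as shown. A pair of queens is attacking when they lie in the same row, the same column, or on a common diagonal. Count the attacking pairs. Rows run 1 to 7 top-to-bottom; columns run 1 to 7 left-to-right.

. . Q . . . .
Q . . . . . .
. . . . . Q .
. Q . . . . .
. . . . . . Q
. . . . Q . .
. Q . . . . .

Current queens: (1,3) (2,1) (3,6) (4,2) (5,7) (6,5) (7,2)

4

Same column: (4,2)–(7,2) (column 2).
Same diagonal: (1,3)–(5,7) (|1−5| = |3−7| = 4); (2,1)–(6,5) (|2−6| = |1−5| = 4); (3,6)–(7,2) (|3−7| = |6−2| = 4).
Total attacking pairs: 4.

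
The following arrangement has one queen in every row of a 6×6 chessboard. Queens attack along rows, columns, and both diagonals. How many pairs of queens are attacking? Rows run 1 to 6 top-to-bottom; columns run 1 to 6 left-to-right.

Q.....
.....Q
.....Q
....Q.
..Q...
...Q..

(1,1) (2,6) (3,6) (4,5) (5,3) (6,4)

Same column: (2,6)–(3,6) (column 6).
Same diagonal: (2,6)–(5,3) (|2−5| = |6−3| = 3); (3,6)–(4,5) (|3−4| = |6−5| = 1); (5,3)–(6,4) (|5−6| = |3−4| = 1).
Total attacking pairs: 4.

4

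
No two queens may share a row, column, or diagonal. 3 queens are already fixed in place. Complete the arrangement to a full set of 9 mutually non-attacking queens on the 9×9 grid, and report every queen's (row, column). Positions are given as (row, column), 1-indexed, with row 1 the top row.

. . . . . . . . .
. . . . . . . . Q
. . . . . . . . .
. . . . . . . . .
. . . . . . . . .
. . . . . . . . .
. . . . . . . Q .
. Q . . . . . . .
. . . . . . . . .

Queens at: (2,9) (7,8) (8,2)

(1,6) (2,9) (3,1) (4,4) (5,7) (6,3) (7,8) (8,2) (9,5)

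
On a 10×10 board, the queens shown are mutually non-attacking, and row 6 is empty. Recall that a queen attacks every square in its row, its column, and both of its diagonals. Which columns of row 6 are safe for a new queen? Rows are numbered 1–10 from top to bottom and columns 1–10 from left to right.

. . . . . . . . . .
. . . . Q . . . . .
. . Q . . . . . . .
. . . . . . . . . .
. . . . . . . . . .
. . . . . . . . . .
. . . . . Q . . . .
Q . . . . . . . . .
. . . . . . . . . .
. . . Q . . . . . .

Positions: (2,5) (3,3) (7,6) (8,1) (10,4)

columns 2, 10

(2,5) attacks row 6 at column 5 and diagonals 1, 9.
(3,3) attacks row 6 at column 3 and diagonals 6.
(7,6) attacks row 6 at column 6 and diagonals 5, 7.
(8,1) attacks row 6 at column 1 and diagonals 3.
(10,4) attacks row 6 at column 4 and diagonals 8.
Attacked columns: {1, 3, 4, 5, 6, 7, 8, 9}. Safe: {2, 10}.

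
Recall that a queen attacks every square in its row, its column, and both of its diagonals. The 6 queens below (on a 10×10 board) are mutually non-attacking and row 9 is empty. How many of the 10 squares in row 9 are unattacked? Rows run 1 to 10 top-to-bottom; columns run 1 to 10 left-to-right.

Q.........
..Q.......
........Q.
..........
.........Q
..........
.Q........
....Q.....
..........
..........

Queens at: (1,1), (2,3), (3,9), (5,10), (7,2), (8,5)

2

(1,1) attacks row 9 at column 1 and diagonals 9.
(2,3) attacks row 9 at column 3 and diagonals 10.
(3,9) attacks row 9 at column 9 and diagonals 3.
(5,10) attacks row 9 at column 10 and diagonals 6.
(7,2) attacks row 9 at column 2 and diagonals 4.
(8,5) attacks row 9 at column 5 and diagonals 4, 6.
Attacked columns: {1, 2, 3, 4, 5, 6, 9, 10}. Safe: {7, 8}.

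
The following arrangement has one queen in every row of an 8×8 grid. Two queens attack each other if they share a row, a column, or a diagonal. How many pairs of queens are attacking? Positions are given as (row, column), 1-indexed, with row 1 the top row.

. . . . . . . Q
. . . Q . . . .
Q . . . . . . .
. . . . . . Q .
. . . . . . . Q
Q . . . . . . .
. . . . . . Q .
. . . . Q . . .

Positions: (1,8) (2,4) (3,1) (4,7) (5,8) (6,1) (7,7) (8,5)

5

Same column: (1,8)–(5,8) (column 8); (3,1)–(6,1) (column 1); (4,7)–(7,7) (column 7).
Same diagonal: (4,7)–(5,8) (|4−5| = |7−8| = 1); (5,8)–(8,5) (|5−8| = |8−5| = 3).
Total attacking pairs: 5.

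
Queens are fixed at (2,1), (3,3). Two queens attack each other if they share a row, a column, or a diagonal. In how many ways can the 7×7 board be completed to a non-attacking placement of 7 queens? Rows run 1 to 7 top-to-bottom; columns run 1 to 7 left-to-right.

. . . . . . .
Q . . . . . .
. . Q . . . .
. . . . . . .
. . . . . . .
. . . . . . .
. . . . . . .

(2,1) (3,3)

2

Branch on row 1: col 4 → 1; col 6 → 1; col 7 → 0.
Sum: 1 + 1 + 0 = 2.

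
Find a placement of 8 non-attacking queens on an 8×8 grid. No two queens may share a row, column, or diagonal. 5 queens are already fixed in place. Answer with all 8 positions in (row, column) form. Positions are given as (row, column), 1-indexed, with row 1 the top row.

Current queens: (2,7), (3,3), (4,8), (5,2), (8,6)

Row 1: attacked by (2,7)→{6,7,8}; (3,3)→{1,3,5}; (4,8)→{5,8}; (5,2)→{2,6}; (8,6)→{6}. Safe: 4. Place at column 4.
Row 6: attacked by (1,4)→{4}; (2,7)→{3,7}; (3,3)→{3,6}; (4,8)→{6,8}; (5,2)→{1,2,3}; (8,6)→{4,6,8}. Safe: 5. Place at column 5.
Row 7: attacked by (1,4)→{4}; (2,7)→{2,7}; (3,3)→{3,7}; (4,8)→{5,8}; (5,2)→{2,4}; (6,5)→{4,5,6}; (8,6)→{5,6,7}. Safe: 1. Place at column 1.
Columns [4, 7, 3, 8, 2, 5, 1, 6], r−c [-3, -5, 0, -4, 3, 1, 6, 2], r+c [5, 9, 6, 12, 7, 11, 8, 14] are all distinct, so no two queens attack.

(1,4) (2,7) (3,3) (4,8) (5,2) (6,5) (7,1) (8,6)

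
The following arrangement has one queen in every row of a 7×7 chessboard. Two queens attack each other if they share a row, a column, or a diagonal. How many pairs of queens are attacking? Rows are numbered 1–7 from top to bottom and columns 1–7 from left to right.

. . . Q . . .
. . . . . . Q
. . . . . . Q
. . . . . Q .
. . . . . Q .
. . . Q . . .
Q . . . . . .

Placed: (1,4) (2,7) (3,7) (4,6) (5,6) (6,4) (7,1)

6

Same column: (1,4)–(6,4) (column 4); (2,7)–(3,7) (column 7); (4,6)–(5,6) (column 6).
Same diagonal: (3,7)–(4,6) (|3−4| = |7−6| = 1); (3,7)–(6,4) (|3−6| = |7−4| = 3); (4,6)–(6,4) (|4−6| = |6−4| = 2).
Total attacking pairs: 6.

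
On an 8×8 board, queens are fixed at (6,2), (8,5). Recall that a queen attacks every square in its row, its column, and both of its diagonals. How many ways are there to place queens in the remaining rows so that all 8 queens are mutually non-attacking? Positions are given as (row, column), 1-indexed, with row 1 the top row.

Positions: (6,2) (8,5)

3

Branch on row 1: col 1 → 0; col 3 → 0; col 4 → 1; col 6 → 1; col 8 → 1.
Sum: 0 + 0 + 1 + 1 + 1 = 3.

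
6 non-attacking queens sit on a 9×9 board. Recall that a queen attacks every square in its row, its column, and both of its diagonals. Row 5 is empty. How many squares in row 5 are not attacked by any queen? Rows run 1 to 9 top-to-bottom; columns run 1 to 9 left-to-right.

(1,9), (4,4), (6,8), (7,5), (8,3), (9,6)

(1,9) attacks row 5 at column 9 and diagonals 5.
(4,4) attacks row 5 at column 4 and diagonals 3, 5.
(6,8) attacks row 5 at column 8 and diagonals 7, 9.
(7,5) attacks row 5 at column 5 and diagonals 3, 7.
(8,3) attacks row 5 at column 3 and diagonals 6.
(9,6) attacks row 5 at column 6 and diagonals 2.
Attacked columns: {2, 3, 4, 5, 6, 7, 8, 9}. Safe: {1}.

1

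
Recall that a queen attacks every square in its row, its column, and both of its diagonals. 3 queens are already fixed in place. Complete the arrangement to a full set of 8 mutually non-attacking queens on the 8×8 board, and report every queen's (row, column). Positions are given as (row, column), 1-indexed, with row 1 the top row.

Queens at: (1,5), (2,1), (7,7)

(1,5) (2,1) (3,4) (4,6) (5,8) (6,2) (7,7) (8,3)

Row 3: attacked by (1,5)→{3,5,7}; (2,1)→{1,2}; (7,7)→{3,7}. Safe: 4, 6, 8. Place at column 4.
Row 4: attacked by (1,5)→{2,5,8}; (2,1)→{1,3}; (3,4)→{3,4,5}; (7,7)→{4,7}. Safe: 6. Place at column 6.
Row 5: attacked by (1,5)→{1,5}; (2,1)→{1,4}; (3,4)→{2,4,6}; (4,6)→{5,6,7}; (7,7)→{5,7}. Safe: 3, 8. Place at column 8.
Row 6: attacked by (1,5)→{5}; (2,1)→{1,5}; (3,4)→{1,4,7}; (4,6)→{4,6,8}; (5,8)→{7,8}; (7,7)→{6,7,8}. Safe: 2, 3. Place at column 2.
Row 8: attacked by (1,5)→{5}; (2,1)→{1,7}; (3,4)→{4}; (4,6)→{2,6}; (5,8)→{5,8}; (6,2)→{2,4}; (7,7)→{6,7,8}. Safe: 3. Place at column 3.
Columns [5, 1, 4, 6, 8, 2, 7, 3], r−c [-4, 1, -1, -2, -3, 4, 0, 5], r+c [6, 3, 7, 10, 13, 8, 14, 11] are all distinct, so no two queens attack.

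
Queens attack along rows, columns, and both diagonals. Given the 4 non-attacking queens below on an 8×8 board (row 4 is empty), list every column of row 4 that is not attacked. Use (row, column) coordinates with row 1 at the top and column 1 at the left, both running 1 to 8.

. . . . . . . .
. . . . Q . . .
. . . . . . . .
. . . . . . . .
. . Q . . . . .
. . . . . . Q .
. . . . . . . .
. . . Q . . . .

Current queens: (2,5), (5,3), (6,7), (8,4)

columns 1, 6

(2,5) attacks row 4 at column 5 and diagonals 3, 7.
(5,3) attacks row 4 at column 3 and diagonals 2, 4.
(6,7) attacks row 4 at column 7 and diagonals 5.
(8,4) attacks row 4 at column 4 and diagonals 8.
Attacked columns: {2, 3, 4, 5, 7, 8}. Safe: {1, 6}.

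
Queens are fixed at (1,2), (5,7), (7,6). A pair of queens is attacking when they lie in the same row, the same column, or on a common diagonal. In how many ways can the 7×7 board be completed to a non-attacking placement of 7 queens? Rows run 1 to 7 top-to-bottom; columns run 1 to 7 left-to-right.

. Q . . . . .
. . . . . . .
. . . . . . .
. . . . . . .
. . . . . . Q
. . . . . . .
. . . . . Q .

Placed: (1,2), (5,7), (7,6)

2

Branch on row 2: col 5 → 2.
Sum: 2 = 2.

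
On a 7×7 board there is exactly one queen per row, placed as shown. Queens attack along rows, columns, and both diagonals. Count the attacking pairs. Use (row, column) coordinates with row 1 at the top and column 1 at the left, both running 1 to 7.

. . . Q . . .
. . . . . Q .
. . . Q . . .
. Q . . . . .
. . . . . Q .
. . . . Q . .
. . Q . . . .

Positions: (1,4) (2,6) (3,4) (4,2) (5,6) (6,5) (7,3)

4

Same column: (1,4)–(3,4) (column 4); (2,6)–(5,6) (column 6).
Same diagonal: (3,4)–(5,6) (|3−5| = |4−6| = 2); (5,6)–(6,5) (|5−6| = |6−5| = 1).
Total attacking pairs: 4.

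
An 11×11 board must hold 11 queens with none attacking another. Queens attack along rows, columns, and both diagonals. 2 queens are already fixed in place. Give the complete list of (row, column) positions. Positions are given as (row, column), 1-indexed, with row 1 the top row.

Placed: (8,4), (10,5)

(1,10) (2,8) (3,6) (4,3) (5,9) (6,11) (7,1) (8,4) (9,7) (10,5) (11,2)

Row 1: attacked by (8,4)→{4,11}; (10,5)→{5}. Safe: 1, 2, 3, 6, 7, 8, 9, 10. Place at column 10.
Row 2: attacked by (1,10)→{9,10,11}; (8,4)→{4,10}; (10,5)→{5}. Safe: 1, 2, 3, 6, 7, 8. Place at column 8.
Row 3: attacked by (1,10)→{8,10}; (2,8)→{7,8,9}; (8,4)→{4,9}; (10,5)→{5}. Safe: 1, 2, 3, 6, 11. Place at column 6.
Row 4: attacked by (1,10)→{7,10}; (2,8)→{6,8,10}; (3,6)→{5,6,7}; (8,4)→{4,8}; (10,5)→{5,11}. Safe: 1, 2, 3, 9. Place at column 3.
Row 5: attacked by (1,10)→{6,10}; (2,8)→{5,8,11}; (3,6)→{4,6,8}; (4,3)→{2,3,4}; (8,4)→{1,4,7}; (10,5)→{5,10}. Safe: 9. Place at column 9.
Row 6: attacked by (1,10)→{5,10}; (2,8)→{4,8}; (3,6)→{3,6,9}; (4,3)→{1,3,5}; (5,9)→{8,9,10}; (8,4)→{2,4,6}; (10,5)→{1,5,9}. Safe: 7, 11. Place at column 11.
Row 7: attacked by (1,10)→{4,10}; (2,8)→{3,8}; (3,6)→{2,6,10}; (4,3)→{3,6}; (5,9)→{7,9,11}; (6,11)→{10,11}; (8,4)→{3,4,5}; (10,5)→{2,5,8}. Safe: 1. Place at column 1.
Row 9: attacked by (1,10)→{2,10}; (2,8)→{1,8}; (3,6)→{6}; (4,3)→{3,8}; (5,9)→{5,9}; (6,11)→{8,11}; (7,1)→{1,3}; (8,4)→{3,4,5}; (10,5)→{4,5,6}. Safe: 7. Place at column 7.
Row 11: attacked by (1,10)→{10}; (2,8)→{8}; (3,6)→{6}; (4,3)→{3,10}; (5,9)→{3,9}; (6,11)→{6,11}; (7,1)→{1,5}; (8,4)→{1,4,7}; (9,7)→{5,7,9}; (10,5)→{4,5,6}. Safe: 2. Place at column 2.
Columns [10, 8, 6, 3, 9, 11, 1, 4, 7, 5, 2], r−c [-9, -6, -3, 1, -4, -5, 6, 4, 2, 5, 9], r+c [11, 10, 9, 7, 14, 17, 8, 12, 16, 15, 13] are all distinct, so no two queens attack.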